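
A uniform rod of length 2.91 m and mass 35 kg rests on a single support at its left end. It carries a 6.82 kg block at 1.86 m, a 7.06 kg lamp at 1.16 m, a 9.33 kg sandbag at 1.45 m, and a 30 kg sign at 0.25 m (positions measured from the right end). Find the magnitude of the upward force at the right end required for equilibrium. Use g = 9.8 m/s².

Taking torques about the left end:
Beam weight: 35 × 9.8 = 343 N down at 1.455 m → arm 1.455 m, τ = 343 × 1.455 = 499.1 N·m clockwise.
Block: 6.82 × 9.8 = 66.84 N down at 1.86 m → arm 1.05 m, τ = 66.84 × 1.05 = 70.18 N·m clockwise.
Lamp: 7.06 × 9.8 = 69.19 N down at 1.16 m → arm 1.75 m, τ = 69.19 × 1.75 = 121.1 N·m clockwise.
Sandbag: 9.33 × 9.8 = 91.43 N down at 1.45 m → arm 1.46 m, τ = 91.43 × 1.46 = 133.5 N·m clockwise.
Sign: 30 × 9.8 = 294 N down at 0.25 m → arm 2.66 m, τ = 294 × 2.66 = 782 N·m clockwise.
Net moment of the loads = 1606 N·m clockwise.
The upward force F acts at the right end, arm 2.91 m, giving F × 2.91 counterclockwise.
For rotational equilibrium, F × 2.91 = 1606, so F = 1606 / 2.91 = 552 N.

F ≈ 552 N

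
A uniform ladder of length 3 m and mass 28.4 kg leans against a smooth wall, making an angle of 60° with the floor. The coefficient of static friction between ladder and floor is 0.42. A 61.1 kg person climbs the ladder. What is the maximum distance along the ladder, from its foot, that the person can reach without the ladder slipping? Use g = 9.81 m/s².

d ≈ 2.5 m

Choose the foot of the ladder as the axis so the floor normal and friction both act there and drop out.
Ladder weight 28.4×9.81 = 278.6 N acts at 1.5 m along the ladder; its horizontal arm is 1.5·cos60° = 0.75 m → τ = 209 N·m clockwise.
Person weight 61.1×9.81 = 599.4 N at distance d → arm d·cos60° → τ = 599.4·d·0.5 clockwise.
Wall normal N at the top has arm L sinθ = 2.598 m counterclockwise, so Στ = 0 gives N·2.598 = 209 + 299.7·d.
ΣFy = 0 ⇒ N_floor = 878 N, so the maximum friction is μ_s·N_floor = 0.42×878 = 368.8 N. ΣFx = 0 ⇒ N_wall = f, so at the slipping point N = 368.8 N.
Substituting: 368.8×2.598 = 209 + 299.7·d ⇒ d = (958.1 − 209) / 299.7 = 2.5 m.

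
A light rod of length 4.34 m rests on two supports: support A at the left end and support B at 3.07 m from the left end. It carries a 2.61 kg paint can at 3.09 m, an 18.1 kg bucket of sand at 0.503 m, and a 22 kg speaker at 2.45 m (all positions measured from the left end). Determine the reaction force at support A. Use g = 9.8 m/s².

Sum moments about support B (its reaction then has zero moment arm).
Paint can: 2.61 × 9.8 = 25.58 N down at 3.09 m → arm 0.02 m, τ = 25.58 × 0.02 = 0.5116 N·m clockwise.
Bucket of sand: 18.1 × 9.8 = 177.4 N down at 0.503 m → arm 2.567 m, τ = 177.4 × 2.567 = 455.4 N·m counterclockwise.
Speaker: 22 × 9.8 = 215.6 N down at 2.45 m → arm 0.62 m, τ = 215.6 × 0.62 = 133.7 N·m counterclockwise.
Net load moment about support B = 588.6 N·m counterclockwise.
Reaction R at support A is upward at 0 m, arm 3.07 m → moment R × 3.07 clockwise.
Στ = 0 ⇒ R × 3.07 = 588.6 ⇒ R = 192 N.

R_A ≈ 192 N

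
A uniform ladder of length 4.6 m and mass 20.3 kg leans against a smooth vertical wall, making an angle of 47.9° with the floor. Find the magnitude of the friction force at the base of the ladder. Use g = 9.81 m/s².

Sum moments about the foot of the ladder (the floor normal and friction both act there and drop out).
Ladder weight 20.3×9.81 = 199.1 N acts at 2.3 m along the ladder; its horizontal arm is 2.3·cos47.9° = 1.542 m → τ = 307 N·m clockwise.
Wall normal N acts horizontally at the top; its moment arm is the height L sinθ = 4.6·sin47.9° = 3.413 m, counterclockwise.
Setting net torque to zero: N × 3.413 = 307 → N = 90 N.
ΣFx = 0: friction at the foot balances the wall's push, so f = N_wall = 90 N.

f ≈ 90 N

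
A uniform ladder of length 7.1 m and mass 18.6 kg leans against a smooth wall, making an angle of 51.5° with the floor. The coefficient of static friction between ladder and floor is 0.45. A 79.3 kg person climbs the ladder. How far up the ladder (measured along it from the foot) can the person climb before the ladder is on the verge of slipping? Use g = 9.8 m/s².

d ≈ 4.13 m

Taking torques about the foot of the ladder:
Ladder weight 18.6×9.8 = 182.3 N acts at 3.55 m along the ladder; its horizontal arm is 3.55·cos51.5° = 2.21 m → τ = 402.9 N·m clockwise.
Person weight 79.3×9.8 = 777.1 N at distance d → arm d·cos51.5° → τ = 777.1·d·0.6225 clockwise.
Wall normal N at the top has arm L sinθ = 5.557 m counterclockwise, so Στ = 0 gives N·5.557 = 402.9 + 483.7·d.
ΣFy = 0 ⇒ N_floor = 959.4 N, so the maximum friction is μ_s·N_floor = 0.45×959.4 = 431.7 N. ΣFx = 0 ⇒ N_wall = f, so at the slipping point N = 431.7 N.
Substituting: 431.7×5.557 = 402.9 + 483.7·d ⇒ d = (2399 − 402.9) / 483.7 = 4.13 m.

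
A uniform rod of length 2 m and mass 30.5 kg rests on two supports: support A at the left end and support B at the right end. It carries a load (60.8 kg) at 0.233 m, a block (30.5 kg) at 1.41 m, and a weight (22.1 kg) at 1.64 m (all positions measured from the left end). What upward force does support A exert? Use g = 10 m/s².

R_A ≈ 819 N

About support B:
Beam weight: 30.5 × 10 = 305 N down at 1 m → arm 1 m, τ = 305 × 1 = 305 N·m counterclockwise.
Load: 60.8 × 10 = 608 N down at 0.233 m → arm 1.767 m, τ = 608 × 1.767 = 1074 N·m counterclockwise.
Block: 30.5 × 10 = 305 N down at 1.41 m → arm 0.59 m, τ = 305 × 0.59 = 179.9 N·m counterclockwise.
Weight: 22.1 × 10 = 221 N down at 1.64 m → arm 0.36 m, τ = 221 × 0.36 = 79.56 N·m counterclockwise.
Net load moment about support B = 1638 N·m counterclockwise.
Reaction R at support A is upward at 0 m, arm 2 m → moment R × 2 clockwise.
Στ = 0 ⇒ R × 2 = 1638 ⇒ R = 819 N.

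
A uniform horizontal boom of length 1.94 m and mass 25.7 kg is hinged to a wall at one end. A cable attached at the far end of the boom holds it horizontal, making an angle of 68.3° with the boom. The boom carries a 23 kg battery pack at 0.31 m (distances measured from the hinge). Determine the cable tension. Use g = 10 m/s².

T ≈ 178 N

Choose the hinge as the axis so the unknown hinge reaction has zero arm there.
Beam weight: 25.7 × 10 = 257 N down at 0.97 m → arm 0.97 m, τ = 257 × 0.97 = 249.3 N·m clockwise.
Battery pack: 23 × 10 = 230 N down at 0.31 m → arm 0.31 m, τ = 230 × 0.31 = 71.3 N·m clockwise.
Total clockwise load moment = 320.6 N·m.
The cable tension T acts at 1.94 m; only its component perpendicular to the boom, T sinθ, produces torque. sin 68.3° = 0.9291.
Balancing moments: T × 1.94 × 0.9291 = 320.6, giving T = 320.6 / 1.802 = 178 N.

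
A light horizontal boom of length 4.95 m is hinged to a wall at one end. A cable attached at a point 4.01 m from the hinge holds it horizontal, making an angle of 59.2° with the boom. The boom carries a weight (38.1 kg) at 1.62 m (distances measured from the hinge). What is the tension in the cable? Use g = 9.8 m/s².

T ≈ 176 N

Take moments about the hinge.
Weight: 38.1 × 9.8 = 373.4 N down at 1.62 m → arm 1.62 m, τ = 373.4 × 1.62 = 604.9 N·m clockwise.
Total clockwise load moment = 604.9 N·m.
The cable tension T acts at 4.01 m; only its component perpendicular to the boom, T sinθ, produces torque. sin 59.2° = 0.859.
For rotational equilibrium, T × 4.01 × 0.859 = 604.9, so T = 604.9 / 3.445 = 176 N.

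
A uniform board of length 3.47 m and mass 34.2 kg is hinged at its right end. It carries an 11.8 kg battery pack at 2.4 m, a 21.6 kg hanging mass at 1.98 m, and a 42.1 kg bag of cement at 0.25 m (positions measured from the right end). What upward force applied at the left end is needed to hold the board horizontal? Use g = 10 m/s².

F ≈ 406 N

Choose the right end as the axis so the unknown pivot reaction has zero arm there.
Beam weight: 34.2 × 10 = 342 N down at 1.735 m → arm 1.735 m, τ = 342 × 1.735 = 593.4 N·m counterclockwise.
Battery pack: 11.8 × 10 = 118 N down at 2.4 m → arm 2.4 m, τ = 118 × 2.4 = 283.2 N·m counterclockwise.
Hanging mass: 21.6 × 10 = 216 N down at 1.98 m → arm 1.98 m, τ = 216 × 1.98 = 427.7 N·m counterclockwise.
Bag of cement: 42.1 × 10 = 421 N down at 0.25 m → arm 0.25 m, τ = 421 × 0.25 = 105.2 N·m counterclockwise.
Net moment of the loads = 1410 N·m counterclockwise.
The upward force F acts at the left end, arm 3.47 m, giving F × 3.47 clockwise.
Setting net torque to zero: F × 3.47 = 1410 → F = 1410 / 3.47 = 406 N.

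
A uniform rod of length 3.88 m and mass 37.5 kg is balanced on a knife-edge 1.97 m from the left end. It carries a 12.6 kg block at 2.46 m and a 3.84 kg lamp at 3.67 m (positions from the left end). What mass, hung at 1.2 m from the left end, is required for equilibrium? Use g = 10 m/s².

About the knife-edge (at 1.97 m from the left end):
Beam weight: 37.5 × 10 = 375 N down at 1.94 m → arm 0.03 m, τ = 375 × 0.03 = 11.25 N·m counterclockwise.
Block: 12.6 × 10 = 126 N down at 2.46 m → arm 0.49 m, τ = 126 × 0.49 = 61.74 N·m clockwise.
Lamp: 3.84 × 10 = 38.4 N down at 3.67 m → arm 1.7 m, τ = 38.4 × 1.7 = 65.28 N·m clockwise.
Net moment of known loads = 115.8 N·m clockwise.
An unknown mass m at 1.2 m has arm 0.77 m; its moment is m·g·0.77 counterclockwise.
Στ = 0 ⇒ m × 10 × 0.77 = 115.8 ⇒ m = 115.8 / (10 × 0.77) = 15 kg.

m ≈ 15 kg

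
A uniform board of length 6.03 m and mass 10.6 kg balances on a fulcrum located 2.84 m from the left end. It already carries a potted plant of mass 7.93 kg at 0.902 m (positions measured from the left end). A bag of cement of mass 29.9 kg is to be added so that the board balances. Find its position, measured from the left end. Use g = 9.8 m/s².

x ≈ 3.29 m from the left end

Sum moments about the fulcrum (at 2.84 m from the left end) (the support reaction has zero arm there).
Beam weight: 10.6 × 9.8 = 103.9 N down at 3.015 m → arm 0.175 m, τ = 103.9 × 0.175 = 18.18 N·m clockwise.
Potted plant: 7.93 × 9.8 = 77.71 N down at 0.902 m → arm 1.938 m, τ = 77.71 × 1.938 = 150.6 N·m counterclockwise.
Net moment of existing loads = 132.4 N·m counterclockwise.
The bag of cement weighs 29.9 × 9.8 = 293 N and must supply an equal clockwise moment, so its lever arm about the fulcrum is 132.4 / 293 = 0.452 m.
That puts it at 2.84 + 0.452 = 3.29 m from the left end.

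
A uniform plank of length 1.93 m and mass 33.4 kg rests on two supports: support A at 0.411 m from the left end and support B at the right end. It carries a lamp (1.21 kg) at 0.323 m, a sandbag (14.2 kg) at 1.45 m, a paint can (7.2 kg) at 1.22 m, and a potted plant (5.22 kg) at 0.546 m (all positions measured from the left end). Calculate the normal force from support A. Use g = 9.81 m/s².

Take moments about support B.
Beam weight: 33.4 × 9.81 = 327.7 N down at 0.965 m → arm 0.965 m, τ = 327.7 × 0.965 = 316.2 N·m counterclockwise.
Lamp: 1.21 × 9.81 = 11.87 N down at 0.323 m → arm 1.607 m, τ = 11.87 × 1.607 = 19.08 N·m counterclockwise.
Sandbag: 14.2 × 9.81 = 139.3 N down at 1.45 m → arm 0.48 m, τ = 139.3 × 0.48 = 66.86 N·m counterclockwise.
Paint can: 7.2 × 9.81 = 70.63 N down at 1.22 m → arm 0.71 m, τ = 70.63 × 0.71 = 50.15 N·m counterclockwise.
Potted plant: 5.22 × 9.81 = 51.21 N down at 0.546 m → arm 1.384 m, τ = 51.21 × 1.384 = 70.87 N·m counterclockwise.
Net load moment about support B = 523.2 N·m counterclockwise.
Reaction R at support A is upward at 0.411 m, arm 1.519 m → moment R × 1.519 clockwise.
For rotational equilibrium, R × 1.519 = 523.2, so R = 344 N.

R_A ≈ 344 N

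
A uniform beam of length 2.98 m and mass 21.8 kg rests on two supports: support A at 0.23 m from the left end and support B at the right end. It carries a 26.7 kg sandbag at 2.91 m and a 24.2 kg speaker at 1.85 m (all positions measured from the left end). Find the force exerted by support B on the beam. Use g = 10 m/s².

R_B ≈ 503 N

Choose support A as the axis so its reaction then has zero moment arm.
Beam weight: 21.8 × 10 = 218 N down at 1.49 m → arm 1.26 m, τ = 218 × 1.26 = 274.7 N·m clockwise.
Sandbag: 26.7 × 10 = 267 N down at 2.91 m → arm 2.68 m, τ = 267 × 2.68 = 715.6 N·m clockwise.
Speaker: 24.2 × 10 = 242 N down at 1.85 m → arm 1.62 m, τ = 242 × 1.62 = 392 N·m clockwise.
Net load moment about support A = 1382 N·m clockwise.
Reaction R at support B is upward at 2.98 m, arm 2.75 m → moment R × 2.75 counterclockwise.
Στ = 0 ⇒ R × 2.75 = 1382 ⇒ R = 503 N.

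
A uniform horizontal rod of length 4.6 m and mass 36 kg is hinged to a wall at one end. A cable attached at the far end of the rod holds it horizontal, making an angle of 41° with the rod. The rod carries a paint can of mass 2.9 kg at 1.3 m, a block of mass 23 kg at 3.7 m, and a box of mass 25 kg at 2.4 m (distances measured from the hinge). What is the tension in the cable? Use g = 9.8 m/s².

Take moments about the hinge.
Beam weight: 36 × 9.8 = 352.8 N down at 2.3 m → arm 2.3 m, τ = 352.8 × 2.3 = 811.4 N·m clockwise.
Paint can: 2.9 × 9.8 = 28.42 N down at 1.3 m → arm 1.3 m, τ = 28.42 × 1.3 = 36.95 N·m clockwise.
Block: 23 × 9.8 = 225.4 N down at 3.7 m → arm 3.7 m, τ = 225.4 × 3.7 = 834 N·m clockwise.
Box: 25 × 9.8 = 245 N down at 2.4 m → arm 2.4 m, τ = 245 × 2.4 = 588 N·m clockwise.
Total clockwise load moment = 2270 N·m.
The cable tension T acts at 4.6 m; only its component perpendicular to the rod, T sinθ, produces torque. sin 41° = 0.6561.
Balancing moments: T × 4.6 × 0.6561 = 2270, giving T = 2270 / 3.018 = 752 N.

T ≈ 752 N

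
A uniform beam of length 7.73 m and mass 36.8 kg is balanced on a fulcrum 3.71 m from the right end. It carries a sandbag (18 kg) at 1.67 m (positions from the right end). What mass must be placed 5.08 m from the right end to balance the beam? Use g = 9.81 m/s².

About the fulcrum (at 3.71 m from the right end):
Beam weight: 36.8 × 9.81 = 361 N down at 3.865 m → arm 0.155 m, τ = 361 × 0.155 = 55.95 N·m counterclockwise.
Sandbag: 18 × 9.81 = 176.6 N down at 1.67 m → arm 2.04 m, τ = 176.6 × 2.04 = 360.3 N·m clockwise.
Net moment of known loads = 304.4 N·m clockwise.
An unknown mass m at 5.08 m has arm 1.37 m; its moment is m·g·1.37 counterclockwise.
For rotational equilibrium, m × 9.81 × 1.37 = 304.4, so m = 304.4 / (9.81 × 1.37) = 22.6 kg.

m ≈ 22.6 kg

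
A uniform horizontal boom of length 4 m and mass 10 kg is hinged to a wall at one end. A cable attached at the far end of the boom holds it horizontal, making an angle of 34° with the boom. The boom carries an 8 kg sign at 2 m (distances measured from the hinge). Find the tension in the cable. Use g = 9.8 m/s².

Take moments about the hinge.
Beam weight: 10 × 9.8 = 98 N down at 2 m → arm 2 m, τ = 98 × 2 = 196 N·m clockwise.
Sign: 8 × 9.8 = 78.4 N down at 2 m → arm 2 m, τ = 78.4 × 2 = 156.8 N·m clockwise.
Total clockwise load moment = 352.8 N·m.
The cable tension T acts at 4 m; only its component perpendicular to the boom, T sinθ, produces torque. sin 34° = 0.5592.
For rotational equilibrium, T × 4 × 0.5592 = 352.8, so T = 352.8 / 2.237 = 158 N.

T ≈ 158 N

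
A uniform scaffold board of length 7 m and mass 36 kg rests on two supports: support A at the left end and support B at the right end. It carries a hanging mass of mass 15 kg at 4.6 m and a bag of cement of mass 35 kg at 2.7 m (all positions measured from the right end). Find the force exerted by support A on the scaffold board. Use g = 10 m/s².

Sum moments about support B (its reaction then has zero moment arm).
Beam weight: 36 × 10 = 360 N down at 3.5 m → arm 3.5 m, τ = 360 × 3.5 = 1260 N·m counterclockwise.
Hanging mass: 15 × 10 = 150 N down at 4.6 m → arm 4.6 m, τ = 150 × 4.6 = 690 N·m counterclockwise.
Bag of cement: 35 × 10 = 350 N down at 2.7 m → arm 2.7 m, τ = 350 × 2.7 = 945 N·m counterclockwise.
Net load moment about support B = 2895 N·m counterclockwise.
Reaction R at support A is upward at 7 m, arm 7 m → moment R × 7 clockwise.
Balancing moments: R × 7 = 2895, giving R = 414 N.

R_A ≈ 414 N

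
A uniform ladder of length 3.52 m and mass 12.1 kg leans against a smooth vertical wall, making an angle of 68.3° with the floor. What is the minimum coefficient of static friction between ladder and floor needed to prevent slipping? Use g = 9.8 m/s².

μ_min ≈ 0.199

Sum moments about the foot of the ladder (the floor normal and friction both act there and drop out).
Ladder weight 12.1×9.8 = 118.6 N acts at 1.76 m along the ladder; its horizontal arm is 1.76·cos68.3° = 0.6508 m → τ = 77.18 N·m clockwise.
Wall normal N acts horizontally at the top; its moment arm is the height L sinθ = 3.52·sin68.3° = 3.271 m, counterclockwise.
Balancing moments: N × 3.271 = 77.18, giving N = 23.6 N.
ΣFx = 0 ⇒ f = N_wall = 23.6 N. ΣFy = 0 ⇒ N_floor = 118.6 N.
μ_min = f / N_floor = 23.6 / 118.6 = 0.199.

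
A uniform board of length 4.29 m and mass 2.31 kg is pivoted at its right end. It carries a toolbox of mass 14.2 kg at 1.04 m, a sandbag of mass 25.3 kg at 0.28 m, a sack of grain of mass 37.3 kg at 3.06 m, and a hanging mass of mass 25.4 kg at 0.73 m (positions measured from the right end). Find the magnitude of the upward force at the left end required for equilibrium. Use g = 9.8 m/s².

F ≈ 364 N

Taking torques about the right end:
Beam weight: 2.31 × 9.8 = 22.64 N down at 2.145 m → arm 2.145 m, τ = 22.64 × 2.145 = 48.56 N·m counterclockwise.
Toolbox: 14.2 × 9.8 = 139.2 N down at 1.04 m → arm 1.04 m, τ = 139.2 × 1.04 = 144.8 N·m counterclockwise.
Sandbag: 25.3 × 9.8 = 247.9 N down at 0.28 m → arm 0.28 m, τ = 247.9 × 0.28 = 69.41 N·m counterclockwise.
Sack of grain: 37.3 × 9.8 = 365.5 N down at 3.06 m → arm 3.06 m, τ = 365.5 × 3.06 = 1118 N·m counterclockwise.
Hanging mass: 25.4 × 9.8 = 248.9 N down at 0.73 m → arm 0.73 m, τ = 248.9 × 0.73 = 181.7 N·m counterclockwise.
Net moment of the loads = 1562 N·m counterclockwise.
The upward force F acts at the left end, arm 4.29 m, giving F × 4.29 clockwise.
Balancing moments: F × 4.29 = 1562, giving F = 1562 / 4.29 = 364 N.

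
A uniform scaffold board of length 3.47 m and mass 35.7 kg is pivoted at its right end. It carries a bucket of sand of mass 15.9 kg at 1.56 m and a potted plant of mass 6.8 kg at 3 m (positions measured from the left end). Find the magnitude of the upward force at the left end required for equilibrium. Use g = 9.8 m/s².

F ≈ 270 N

Take moments about the right end.
Beam weight: 35.7 × 9.8 = 349.9 N down at 1.735 m → arm 1.735 m, τ = 349.9 × 1.735 = 607.1 N·m counterclockwise.
Bucket of sand: 15.9 × 9.8 = 155.8 N down at 1.56 m → arm 1.91 m, τ = 155.8 × 1.91 = 297.6 N·m counterclockwise.
Potted plant: 6.8 × 9.8 = 66.64 N down at 3 m → arm 0.47 m, τ = 66.64 × 0.47 = 31.32 N·m counterclockwise.
Net moment of the loads = 936 N·m counterclockwise.
The upward force F acts at the left end, arm 3.47 m, giving F × 3.47 clockwise.
Balancing moments: F × 3.47 = 936, giving F = 936 / 3.47 = 270 N.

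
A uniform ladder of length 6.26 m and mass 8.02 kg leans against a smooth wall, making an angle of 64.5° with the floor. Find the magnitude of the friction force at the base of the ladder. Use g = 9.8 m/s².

f ≈ 18.7 N

Choose the foot of the ladder as the axis so the floor normal and friction both act there and drop out.
Ladder weight 8.02×9.8 = 78.6 N acts at 3.13 m along the ladder; its horizontal arm is 3.13·cos64.5° = 1.347 m → τ = 105.9 N·m clockwise.
Wall normal N acts horizontally at the top; its moment arm is the height L sinθ = 6.26·sin64.5° = 5.65 m, counterclockwise.
Στ = 0 ⇒ N × 5.65 = 105.9 ⇒ N = 18.7 N.
ΣFx = 0: friction at the foot balances the wall's push, so f = N_wall = 18.7 N.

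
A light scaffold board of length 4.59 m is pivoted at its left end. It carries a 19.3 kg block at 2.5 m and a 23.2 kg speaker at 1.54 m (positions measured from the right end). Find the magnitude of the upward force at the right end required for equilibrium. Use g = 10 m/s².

F ≈ 242 N

Choose the left end as the axis so the unknown pivot reaction has zero arm there.
Block: 19.3 × 10 = 193 N down at 2.5 m → arm 2.09 m, τ = 193 × 2.09 = 403.4 N·m clockwise.
Speaker: 23.2 × 10 = 232 N down at 1.54 m → arm 3.05 m, τ = 232 × 3.05 = 707.6 N·m clockwise.
Net moment of the loads = 1111 N·m clockwise.
The upward force F acts at the right end, arm 4.59 m, giving F × 4.59 counterclockwise.
For rotational equilibrium, F × 4.59 = 1111, so F = 1111 / 4.59 = 242 N.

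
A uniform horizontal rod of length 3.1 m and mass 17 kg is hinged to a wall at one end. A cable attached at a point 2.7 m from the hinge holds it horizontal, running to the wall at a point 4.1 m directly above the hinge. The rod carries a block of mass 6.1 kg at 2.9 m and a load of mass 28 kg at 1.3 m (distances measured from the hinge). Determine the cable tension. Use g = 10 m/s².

T ≈ 357 N

Choose the hinge as the axis so the unknown hinge reaction has zero arm there.
Beam weight: 17 × 10 = 170 N down at 1.55 m → arm 1.55 m, τ = 170 × 1.55 = 263.5 N·m clockwise.
Block: 6.1 × 10 = 61 N down at 2.9 m → arm 2.9 m, τ = 61 × 2.9 = 176.9 N·m clockwise.
Load: 28 × 10 = 280 N down at 1.3 m → arm 1.3 m, τ = 280 × 1.3 = 364 N·m clockwise.
Total clockwise load moment = 804.4 N·m.
The cable tension T acts at 2.7 m; only its component perpendicular to the rod, T sinθ, produces torque. sinθ = h/√(h²+d²) = 4.1/√(4.1²+2.7²) = 0.8352.
Στ = 0 ⇒ T × 2.7 × 0.8352 = 804.4 ⇒ T = 804.4 / 2.255 = 357 N.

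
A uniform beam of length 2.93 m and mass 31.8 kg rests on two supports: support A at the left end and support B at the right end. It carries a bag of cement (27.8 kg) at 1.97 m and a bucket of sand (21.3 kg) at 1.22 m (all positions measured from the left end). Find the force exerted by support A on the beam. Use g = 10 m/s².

Sum moments about support B (its reaction then has zero moment arm).
Beam weight: 31.8 × 10 = 318 N down at 1.465 m → arm 1.465 m, τ = 318 × 1.465 = 465.9 N·m counterclockwise.
Bag of cement: 27.8 × 10 = 278 N down at 1.97 m → arm 0.96 m, τ = 278 × 0.96 = 266.9 N·m counterclockwise.
Bucket of sand: 21.3 × 10 = 213 N down at 1.22 m → arm 1.71 m, τ = 213 × 1.71 = 364.2 N·m counterclockwise.
Net load moment about support B = 1097 N·m counterclockwise.
Reaction R at support A is upward at 0 m, arm 2.93 m → moment R × 2.93 clockwise.
Στ = 0 ⇒ R × 2.93 = 1097 ⇒ R = 374 N.

R_A ≈ 374 N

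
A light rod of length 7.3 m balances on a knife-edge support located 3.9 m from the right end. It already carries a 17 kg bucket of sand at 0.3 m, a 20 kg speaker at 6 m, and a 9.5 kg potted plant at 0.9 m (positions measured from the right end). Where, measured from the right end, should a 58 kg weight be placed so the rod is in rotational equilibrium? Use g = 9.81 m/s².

Sum moments about the knife-edge support (at 3.9 m from the right end) (the support reaction has zero arm there).
Bucket of sand: 17 × 9.81 = 166.8 N down at 0.3 m → arm 3.6 m, τ = 166.8 × 3.6 = 600.5 N·m clockwise.
Speaker: 20 × 9.81 = 196.2 N down at 6 m → arm 2.1 m, τ = 196.2 × 2.1 = 412 N·m counterclockwise.
Potted plant: 9.5 × 9.81 = 93.2 N down at 0.9 m → arm 3 m, τ = 93.2 × 3 = 279.6 N·m clockwise.
Net moment of existing loads = 468.1 N·m clockwise.
The weight weighs 58 × 9.81 = 569 N and must supply an equal counterclockwise moment, so its lever arm about the knife-edge support is 468.1 / 569 = 0.823 m.
That puts it at 3.9 + 0.823 = 4.72 m from the right end.

x ≈ 4.72 m from the right end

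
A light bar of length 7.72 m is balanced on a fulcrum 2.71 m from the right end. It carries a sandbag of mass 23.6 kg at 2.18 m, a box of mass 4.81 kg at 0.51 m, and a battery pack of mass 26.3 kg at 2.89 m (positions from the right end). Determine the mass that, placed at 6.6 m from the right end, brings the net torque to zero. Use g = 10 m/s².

m ≈ 4.72 kg

Sum moments about the fulcrum (at 2.71 m from the right end) (the support reaction has zero arm there).
Sandbag: 23.6 × 10 = 236 N down at 2.18 m → arm 0.53 m, τ = 236 × 0.53 = 125.1 N·m clockwise.
Box: 4.81 × 10 = 48.1 N down at 0.51 m → arm 2.2 m, τ = 48.1 × 2.2 = 105.8 N·m clockwise.
Battery pack: 26.3 × 10 = 263 N down at 2.89 m → arm 0.18 m, τ = 263 × 0.18 = 47.34 N·m counterclockwise.
Net moment of known loads = 183.6 N·m clockwise.
An unknown mass m at 6.6 m has arm 3.89 m; its moment is m·g·3.89 counterclockwise.
Setting net torque to zero: m × 10 × 3.89 = 183.6 → m = 183.6 / (10 × 3.89) = 4.72 kg.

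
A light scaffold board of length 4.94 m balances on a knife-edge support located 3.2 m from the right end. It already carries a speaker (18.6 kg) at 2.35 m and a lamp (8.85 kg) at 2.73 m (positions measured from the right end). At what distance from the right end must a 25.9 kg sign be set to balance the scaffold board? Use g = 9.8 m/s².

Take moments about the knife-edge support (at 3.2 m from the right end).
Speaker: 18.6 × 9.8 = 182.3 N down at 2.35 m → arm 0.85 m, τ = 182.3 × 0.85 = 155 N·m clockwise.
Lamp: 8.85 × 9.8 = 86.73 N down at 2.73 m → arm 0.47 m, τ = 86.73 × 0.47 = 40.76 N·m clockwise.
Net moment of existing loads = 195.8 N·m clockwise.
The sign weighs 25.9 × 9.8 = 253.8 N and must supply an equal counterclockwise moment, so its lever arm about the knife-edge support is 195.8 / 253.8 = 0.771 m.
That puts it at 3.2 + 0.771 = 3.97 m from the right end.

x ≈ 3.97 m from the right end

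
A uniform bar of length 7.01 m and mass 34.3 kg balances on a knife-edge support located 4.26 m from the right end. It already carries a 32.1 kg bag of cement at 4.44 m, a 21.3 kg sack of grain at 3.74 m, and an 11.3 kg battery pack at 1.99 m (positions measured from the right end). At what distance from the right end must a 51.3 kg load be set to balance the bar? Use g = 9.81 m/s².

About the knife-edge support (at 4.26 m from the right end):
Beam weight: 34.3 × 9.81 = 336.5 N down at 3.505 m → arm 0.755 m, τ = 336.5 × 0.755 = 254.1 N·m clockwise.
Bag of cement: 32.1 × 9.81 = 314.9 N down at 4.44 m → arm 0.18 m, τ = 314.9 × 0.18 = 56.68 N·m counterclockwise.
Sack of grain: 21.3 × 9.81 = 209 N down at 3.74 m → arm 0.52 m, τ = 209 × 0.52 = 108.7 N·m clockwise.
Battery pack: 11.3 × 9.81 = 110.9 N down at 1.99 m → arm 2.27 m, τ = 110.9 × 2.27 = 251.7 N·m clockwise.
Net moment of existing loads = 557.8 N·m clockwise.
The load weighs 51.3 × 9.81 = 503.3 N and must supply an equal counterclockwise moment, so its lever arm about the knife-edge support is 557.8 / 503.3 = 1.11 m.
That puts it at 4.26 + 1.11 = 5.37 m from the right end.

x ≈ 5.37 m from the right end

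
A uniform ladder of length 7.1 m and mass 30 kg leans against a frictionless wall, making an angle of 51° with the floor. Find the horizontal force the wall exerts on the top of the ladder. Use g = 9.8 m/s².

Taking torques about the foot of the ladder:
Ladder weight 30×9.8 = 294 N acts at 3.55 m along the ladder; its horizontal arm is 3.55·cos51° = 2.234 m → τ = 656.8 N·m clockwise.
Wall normal N acts horizontally at the top; its moment arm is the height L sinθ = 7.1·sin51° = 5.518 m, counterclockwise.
Στ = 0 ⇒ N × 5.518 = 656.8 ⇒ N = 119 N.

N_wall ≈ 119 N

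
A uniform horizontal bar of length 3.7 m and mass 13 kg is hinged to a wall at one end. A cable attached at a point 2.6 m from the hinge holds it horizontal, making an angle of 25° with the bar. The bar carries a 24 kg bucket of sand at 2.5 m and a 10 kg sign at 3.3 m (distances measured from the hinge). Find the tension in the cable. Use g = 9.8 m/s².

T ≈ 1040 N

About the hinge:
Beam weight: 13 × 9.8 = 127.4 N down at 1.85 m → arm 1.85 m, τ = 127.4 × 1.85 = 235.7 N·m clockwise.
Bucket of sand: 24 × 9.8 = 235.2 N down at 2.5 m → arm 2.5 m, τ = 235.2 × 2.5 = 588 N·m clockwise.
Sign: 10 × 9.8 = 98 N down at 3.3 m → arm 3.3 m, τ = 98 × 3.3 = 323.4 N·m clockwise.
Total clockwise load moment = 1147 N·m.
The cable tension T acts at 2.6 m; only its component perpendicular to the bar, T sinθ, produces torque. sin 25° = 0.4226.
Στ = 0 ⇒ T × 2.6 × 0.4226 = 1147 ⇒ T = 1147 / 1.099 = 1040 N.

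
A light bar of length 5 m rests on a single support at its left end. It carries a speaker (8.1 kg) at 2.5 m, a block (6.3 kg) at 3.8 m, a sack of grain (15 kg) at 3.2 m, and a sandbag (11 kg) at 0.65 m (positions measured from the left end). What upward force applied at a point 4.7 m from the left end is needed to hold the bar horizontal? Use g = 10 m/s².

F ≈ 211 N

Choose the left end as the axis so the unknown pivot reaction has zero arm there.
Speaker: 8.1 × 10 = 81 N down at 2.5 m → arm 2.5 m, τ = 81 × 2.5 = 202.5 N·m clockwise.
Block: 6.3 × 10 = 63 N down at 3.8 m → arm 3.8 m, τ = 63 × 3.8 = 239.4 N·m clockwise.
Sack of grain: 15 × 10 = 150 N down at 3.2 m → arm 3.2 m, τ = 150 × 3.2 = 480 N·m clockwise.
Sandbag: 11 × 10 = 110 N down at 0.65 m → arm 0.65 m, τ = 110 × 0.65 = 71.5 N·m clockwise.
Net moment of the loads = 993.4 N·m clockwise.
The upward force F acts at a point 4.7 m from the left end, arm 4.7 m, giving F × 4.7 counterclockwise.
Στ = 0 ⇒ F × 4.7 = 993.4 ⇒ F = 993.4 / 4.7 = 211 N.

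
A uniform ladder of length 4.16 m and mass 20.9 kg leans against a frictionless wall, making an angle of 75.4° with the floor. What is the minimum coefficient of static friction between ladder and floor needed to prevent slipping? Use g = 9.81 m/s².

Take moments about the foot of the ladder.
Ladder weight 20.9×9.81 = 205 N acts at 2.08 m along the ladder; its horizontal arm is 2.08·cos75.4° = 0.5243 m → τ = 107.5 N·m clockwise.
Wall normal N acts horizontally at the top; its moment arm is the height L sinθ = 4.16·sin75.4° = 4.026 m, counterclockwise.
Balancing moments: N × 4.026 = 107.5, giving N = 26.7 N.
ΣFx = 0 ⇒ f = N_wall = 26.7 N. ΣFy = 0 ⇒ N_floor = 205 N.
μ_min = f / N_floor = 26.7 / 205 = 0.13.

μ_min ≈ 0.13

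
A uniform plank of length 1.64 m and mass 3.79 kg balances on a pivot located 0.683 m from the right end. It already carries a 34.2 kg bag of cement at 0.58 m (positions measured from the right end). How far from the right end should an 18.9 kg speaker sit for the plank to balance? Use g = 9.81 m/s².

x ≈ 0.842 m from the right end

Taking torques about the pivot (at 0.683 m from the right end):
Beam weight: 3.79 × 9.81 = 37.18 N down at 0.82 m → arm 0.137 m, τ = 37.18 × 0.137 = 5.094 N·m counterclockwise.
Bag of cement: 34.2 × 9.81 = 335.5 N down at 0.58 m → arm 0.103 m, τ = 335.5 × 0.103 = 34.56 N·m clockwise.
Net moment of existing loads = 29.47 N·m clockwise.
The speaker weighs 18.9 × 9.81 = 185.4 N and must supply an equal counterclockwise moment, so its lever arm about the pivot is 29.47 / 185.4 = 0.159 m.
That puts it at 0.683 + 0.159 = 0.842 m from the right end.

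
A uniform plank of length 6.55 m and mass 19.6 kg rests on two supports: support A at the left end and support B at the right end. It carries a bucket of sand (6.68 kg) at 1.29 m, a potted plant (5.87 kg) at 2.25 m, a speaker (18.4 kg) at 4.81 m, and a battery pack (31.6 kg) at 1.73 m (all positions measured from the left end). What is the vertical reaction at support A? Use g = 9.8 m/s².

R_A ≈ 462 N

Take moments about support B.
Beam weight: 19.6 × 9.8 = 192.1 N down at 3.275 m → arm 3.275 m, τ = 192.1 × 3.275 = 629.1 N·m counterclockwise.
Bucket of sand: 6.68 × 9.8 = 65.46 N down at 1.29 m → arm 5.26 m, τ = 65.46 × 5.26 = 344.3 N·m counterclockwise.
Potted plant: 5.87 × 9.8 = 57.53 N down at 2.25 m → arm 4.3 m, τ = 57.53 × 4.3 = 247.4 N·m counterclockwise.
Speaker: 18.4 × 9.8 = 180.3 N down at 4.81 m → arm 1.74 m, τ = 180.3 × 1.74 = 313.7 N·m counterclockwise.
Battery pack: 31.6 × 9.8 = 309.7 N down at 1.73 m → arm 4.82 m, τ = 309.7 × 4.82 = 1493 N·m counterclockwise.
Net load moment about support B = 3028 N·m counterclockwise.
Reaction R at support A is upward at 0 m, arm 6.55 m → moment R × 6.55 clockwise.
For rotational equilibrium, R × 6.55 = 3028, so R = 462 N.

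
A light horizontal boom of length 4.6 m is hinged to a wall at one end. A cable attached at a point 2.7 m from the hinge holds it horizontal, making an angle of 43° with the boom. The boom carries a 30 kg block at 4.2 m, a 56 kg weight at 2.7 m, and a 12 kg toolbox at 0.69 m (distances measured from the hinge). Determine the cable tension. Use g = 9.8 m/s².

Choose the hinge as the axis so the unknown hinge reaction has zero arm there.
Block: 30 × 9.8 = 294 N down at 4.2 m → arm 4.2 m, τ = 294 × 4.2 = 1235 N·m clockwise.
Weight: 56 × 9.8 = 548.8 N down at 2.7 m → arm 2.7 m, τ = 548.8 × 2.7 = 1482 N·m clockwise.
Toolbox: 12 × 9.8 = 117.6 N down at 0.69 m → arm 0.69 m, τ = 117.6 × 0.69 = 81.14 N·m clockwise.
Total clockwise load moment = 2798 N·m.
The cable tension T acts at 2.7 m; only its component perpendicular to the boom, T sinθ, produces torque. sin 43° = 0.682.
Balancing moments: T × 2.7 × 0.682 = 2798, giving T = 2798 / 1.841 = 1520 N.

T ≈ 1520 N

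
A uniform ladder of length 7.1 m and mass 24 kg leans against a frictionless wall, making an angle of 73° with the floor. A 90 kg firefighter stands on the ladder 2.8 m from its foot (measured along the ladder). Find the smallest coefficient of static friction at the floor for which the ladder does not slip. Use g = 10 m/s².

μ_min ≈ 0.127

Sum moments about the foot of the ladder (the floor normal and friction both act there and drop out).
Ladder weight 24×10 = 240 N acts at 3.55 m along the ladder; its horizontal arm is 3.55·cos73° = 1.038 m → τ = 249.1 N·m clockwise.
Firefighter: 90×10 = 900 N at 2.8 m → arm 0.8186 m → τ = 736.7 N·m clockwise.
Wall normal N acts horizontally at the top; its moment arm is the height L sinθ = 7.1·sin73° = 6.79 m, counterclockwise.
Στ = 0 ⇒ N × 6.79 = 985.8 ⇒ N = 145.2 N.
ΣFx = 0 ⇒ f = N_wall = 145.2 N. ΣFy = 0 ⇒ N_floor = 1140 N.
μ_min = f / N_floor = 145.2 / 1140 = 0.127.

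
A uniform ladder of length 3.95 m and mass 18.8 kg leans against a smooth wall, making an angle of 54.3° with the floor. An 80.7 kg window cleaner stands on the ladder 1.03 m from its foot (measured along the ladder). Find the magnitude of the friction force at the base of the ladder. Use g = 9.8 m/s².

f ≈ 214 N

Take moments about the foot of the ladder.
Ladder weight 18.8×9.8 = 184.2 N acts at 1.975 m along the ladder; its horizontal arm is 1.975·cos54.3° = 1.152 m → τ = 212.2 N·m clockwise.
Window cleaner: 80.7×9.8 = 790.9 N at 1.03 m → arm 0.601 m → τ = 475.3 N·m clockwise.
Wall normal N acts horizontally at the top; its moment arm is the height L sinθ = 3.95·sin54.3° = 3.208 m, counterclockwise.
Setting net torque to zero: N × 3.208 = 687.5 → N = 214 N.
ΣFx = 0: friction at the foot balances the wall's push, so f = N_wall = 214 N.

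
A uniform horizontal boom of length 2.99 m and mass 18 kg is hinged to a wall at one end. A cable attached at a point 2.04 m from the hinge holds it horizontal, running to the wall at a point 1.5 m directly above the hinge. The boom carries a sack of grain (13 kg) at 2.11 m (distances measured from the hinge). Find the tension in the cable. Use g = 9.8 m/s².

Taking torques about the hinge:
Beam weight: 18 × 9.8 = 176.4 N down at 1.495 m → arm 1.495 m, τ = 176.4 × 1.495 = 263.7 N·m clockwise.
Sack of grain: 13 × 9.8 = 127.4 N down at 2.11 m → arm 2.11 m, τ = 127.4 × 2.11 = 268.8 N·m clockwise.
Total clockwise load moment = 532.5 N·m.
The cable tension T acts at 2.04 m; only its component perpendicular to the boom, T sinθ, produces torque. sinθ = h/√(h²+d²) = 1.5/√(1.5²+2.04²) = 0.5924.
For rotational equilibrium, T × 2.04 × 0.5924 = 532.5, so T = 532.5 / 1.208 = 441 N.

T ≈ 441 N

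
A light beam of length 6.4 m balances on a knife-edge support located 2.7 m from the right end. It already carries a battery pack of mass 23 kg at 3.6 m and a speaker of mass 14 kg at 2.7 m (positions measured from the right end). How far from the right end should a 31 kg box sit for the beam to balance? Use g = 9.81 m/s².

Take moments about the knife-edge support (at 2.7 m from the right end).
Battery pack: 23 × 9.81 = 225.6 N down at 3.6 m → arm 0.9 m, τ = 225.6 × 0.9 = 203 N·m counterclockwise.
Speaker: acts at the knife-edge support, moment arm 0 → no torque.
Net moment of existing loads = 203 N·m counterclockwise.
The box weighs 31 × 9.81 = 304.1 N and must supply an equal clockwise moment, so its lever arm about the knife-edge support is 203 / 304.1 = 0.668 m.
That puts it at 2.7 − 0.668 = 2.03 m from the right end.

x ≈ 2.03 m from the right end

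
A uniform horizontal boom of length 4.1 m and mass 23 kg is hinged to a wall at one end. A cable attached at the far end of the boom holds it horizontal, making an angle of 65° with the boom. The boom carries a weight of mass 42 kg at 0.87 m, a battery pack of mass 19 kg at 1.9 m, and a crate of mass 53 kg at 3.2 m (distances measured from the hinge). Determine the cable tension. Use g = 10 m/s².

Take moments about the hinge.
Beam weight: 23 × 10 = 230 N down at 2.05 m → arm 2.05 m, τ = 230 × 2.05 = 471.5 N·m clockwise.
Weight: 42 × 10 = 420 N down at 0.87 m → arm 0.87 m, τ = 420 × 0.87 = 365.4 N·m clockwise.
Battery pack: 19 × 10 = 190 N down at 1.9 m → arm 1.9 m, τ = 190 × 1.9 = 361 N·m clockwise.
Crate: 53 × 10 = 530 N down at 3.2 m → arm 3.2 m, τ = 530 × 3.2 = 1696 N·m clockwise.
Total clockwise load moment = 2894 N·m.
The cable tension T acts at 4.1 m; only its component perpendicular to the boom, T sinθ, produces torque. sin 65° = 0.9063.
Στ = 0 ⇒ T × 4.1 × 0.9063 = 2894 ⇒ T = 2894 / 3.716 = 779 N.

T ≈ 779 N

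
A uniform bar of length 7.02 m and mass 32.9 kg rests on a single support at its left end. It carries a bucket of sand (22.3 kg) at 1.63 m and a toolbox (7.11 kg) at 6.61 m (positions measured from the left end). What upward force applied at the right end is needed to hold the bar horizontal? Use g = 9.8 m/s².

F ≈ 278 N

Taking torques about the left end:
Beam weight: 32.9 × 9.8 = 322.4 N down at 3.51 m → arm 3.51 m, τ = 322.4 × 3.51 = 1132 N·m clockwise.
Bucket of sand: 22.3 × 9.8 = 218.5 N down at 1.63 m → arm 1.63 m, τ = 218.5 × 1.63 = 356.2 N·m clockwise.
Toolbox: 7.11 × 9.8 = 69.68 N down at 6.61 m → arm 6.61 m, τ = 69.68 × 6.61 = 460.6 N·m clockwise.
Net moment of the loads = 1949 N·m clockwise.
The upward force F acts at the right end, arm 7.02 m, giving F × 7.02 counterclockwise.
Setting net torque to zero: F × 7.02 = 1949 → F = 1949 / 7.02 = 278 N.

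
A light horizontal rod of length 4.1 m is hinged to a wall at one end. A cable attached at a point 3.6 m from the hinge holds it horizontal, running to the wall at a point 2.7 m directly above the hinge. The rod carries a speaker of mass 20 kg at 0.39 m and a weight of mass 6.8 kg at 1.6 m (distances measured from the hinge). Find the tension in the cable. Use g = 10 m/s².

Sum moments about the hinge (the unknown hinge reaction has zero arm there).
Speaker: 20 × 10 = 200 N down at 0.39 m → arm 0.39 m, τ = 200 × 0.39 = 78 N·m clockwise.
Weight: 6.8 × 10 = 68 N down at 1.6 m → arm 1.6 m, τ = 68 × 1.6 = 108.8 N·m clockwise.
Total clockwise load moment = 186.8 N·m.
The cable tension T acts at 3.6 m; only its component perpendicular to the rod, T sinθ, produces torque. sinθ = h/√(h²+d²) = 2.7/√(2.7²+3.6²) = 0.6.
For rotational equilibrium, T × 3.6 × 0.6 = 186.8, so T = 186.8 / 2.16 = 86.5 N.

T ≈ 86.5 N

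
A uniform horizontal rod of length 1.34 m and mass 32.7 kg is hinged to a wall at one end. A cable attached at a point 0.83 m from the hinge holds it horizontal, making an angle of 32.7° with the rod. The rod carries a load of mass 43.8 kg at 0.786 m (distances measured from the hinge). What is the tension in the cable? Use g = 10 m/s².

T ≈ 1260 N

Choose the hinge as the axis so the unknown hinge reaction has zero arm there.
Beam weight: 32.7 × 10 = 327 N down at 0.67 m → arm 0.67 m, τ = 327 × 0.67 = 219.1 N·m clockwise.
Load: 43.8 × 10 = 438 N down at 0.786 m → arm 0.786 m, τ = 438 × 0.786 = 344.3 N·m clockwise.
Total clockwise load moment = 563.4 N·m.
The cable tension T acts at 0.83 m; only its component perpendicular to the rod, T sinθ, produces torque. sin 32.7° = 0.5402.
Balancing moments: T × 0.83 × 0.5402 = 563.4, giving T = 563.4 / 0.4484 = 1260 N.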